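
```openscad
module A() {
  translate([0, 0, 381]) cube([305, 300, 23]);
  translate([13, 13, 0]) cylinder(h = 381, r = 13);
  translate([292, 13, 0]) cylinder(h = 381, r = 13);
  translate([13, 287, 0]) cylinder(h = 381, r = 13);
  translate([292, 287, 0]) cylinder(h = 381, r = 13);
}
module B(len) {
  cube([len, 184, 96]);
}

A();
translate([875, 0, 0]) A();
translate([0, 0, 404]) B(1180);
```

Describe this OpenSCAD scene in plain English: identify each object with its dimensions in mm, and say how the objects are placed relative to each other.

A is a simple wooden stool: a rectangular seat 305 mm (x) by 300 mm (y), 23 mm thick, top face at z = 404 mm, on four round legs, each 26 mm in diameter. The legs rest on z = 0, each leg's axis is inset half a diameter from the nearest pair of seat edges (so the leg's bounding box is flush with the corner).

B is a rectangular beam 1180 mm long (x), 184 mm deep (y), 96 mm thick (z).

The beam spans the tops of two stools placed 570 mm apart, resting at z = 404 mm.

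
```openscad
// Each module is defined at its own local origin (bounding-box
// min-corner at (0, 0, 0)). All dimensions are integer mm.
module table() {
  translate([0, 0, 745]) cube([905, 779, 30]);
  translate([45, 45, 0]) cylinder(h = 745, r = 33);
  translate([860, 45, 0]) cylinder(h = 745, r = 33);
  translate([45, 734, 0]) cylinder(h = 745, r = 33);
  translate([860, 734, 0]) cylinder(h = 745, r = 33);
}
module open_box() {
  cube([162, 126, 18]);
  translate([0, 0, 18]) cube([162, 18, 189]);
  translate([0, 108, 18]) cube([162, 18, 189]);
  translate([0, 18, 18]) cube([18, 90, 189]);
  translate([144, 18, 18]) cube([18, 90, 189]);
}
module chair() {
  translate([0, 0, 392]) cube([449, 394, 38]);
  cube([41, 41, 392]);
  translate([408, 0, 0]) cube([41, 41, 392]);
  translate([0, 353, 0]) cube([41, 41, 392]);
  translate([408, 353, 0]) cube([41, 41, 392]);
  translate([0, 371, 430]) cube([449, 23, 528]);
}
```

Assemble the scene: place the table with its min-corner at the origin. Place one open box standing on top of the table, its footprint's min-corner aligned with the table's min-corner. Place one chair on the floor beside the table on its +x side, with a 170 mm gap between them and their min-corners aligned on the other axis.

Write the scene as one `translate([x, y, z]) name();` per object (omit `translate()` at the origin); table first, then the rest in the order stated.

table();
translate([0, 0, 775]) open_box();
translate([1075, 0, 0]) chair();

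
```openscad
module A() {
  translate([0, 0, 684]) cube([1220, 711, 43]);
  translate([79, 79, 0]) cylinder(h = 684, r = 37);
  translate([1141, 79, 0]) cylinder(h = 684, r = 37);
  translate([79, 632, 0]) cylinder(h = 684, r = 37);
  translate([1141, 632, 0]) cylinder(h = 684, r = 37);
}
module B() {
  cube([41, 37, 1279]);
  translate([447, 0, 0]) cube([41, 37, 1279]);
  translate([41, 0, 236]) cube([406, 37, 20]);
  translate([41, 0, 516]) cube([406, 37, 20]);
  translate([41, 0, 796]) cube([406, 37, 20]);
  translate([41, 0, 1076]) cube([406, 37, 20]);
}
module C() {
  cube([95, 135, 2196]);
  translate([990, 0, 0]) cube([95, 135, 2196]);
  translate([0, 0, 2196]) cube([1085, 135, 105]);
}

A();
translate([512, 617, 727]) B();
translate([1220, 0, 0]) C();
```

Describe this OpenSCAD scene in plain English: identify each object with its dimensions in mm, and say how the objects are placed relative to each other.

A is a table: top 1220 mm (x) × 711 mm (y), 43 mm thick, upper face at z = 727 mm, on four round legs of 74 mm diameter, each leg's bounding box inset 42 mm from the nearest pair of top edges, running from z = 0 to the bottom of the top.

B is a wooden ladder with two side rails of 41×37 mm section and 1279 mm height, set 488 mm apart overall. Between them run 4 rectangular rungs (37 mm deep, 20 mm thick), front faces flush with the rails' −y face. The bottom of the first rung is 236 mm above the floor and each subsequent rung is 280 mm higher than the one below.

C is a door frame. The clear opening is 895 mm wide and 2196 mm high. Two 95 mm wide jambs, 135 mm deep, stand either side of the opening from the floor to the top of the opening. A 105 mm thick head sits across the top of both jambs, spanning the full outside width of the frame.

The ladder is on top of the table. The door frame is against the table's +x side, with their −y faces flush.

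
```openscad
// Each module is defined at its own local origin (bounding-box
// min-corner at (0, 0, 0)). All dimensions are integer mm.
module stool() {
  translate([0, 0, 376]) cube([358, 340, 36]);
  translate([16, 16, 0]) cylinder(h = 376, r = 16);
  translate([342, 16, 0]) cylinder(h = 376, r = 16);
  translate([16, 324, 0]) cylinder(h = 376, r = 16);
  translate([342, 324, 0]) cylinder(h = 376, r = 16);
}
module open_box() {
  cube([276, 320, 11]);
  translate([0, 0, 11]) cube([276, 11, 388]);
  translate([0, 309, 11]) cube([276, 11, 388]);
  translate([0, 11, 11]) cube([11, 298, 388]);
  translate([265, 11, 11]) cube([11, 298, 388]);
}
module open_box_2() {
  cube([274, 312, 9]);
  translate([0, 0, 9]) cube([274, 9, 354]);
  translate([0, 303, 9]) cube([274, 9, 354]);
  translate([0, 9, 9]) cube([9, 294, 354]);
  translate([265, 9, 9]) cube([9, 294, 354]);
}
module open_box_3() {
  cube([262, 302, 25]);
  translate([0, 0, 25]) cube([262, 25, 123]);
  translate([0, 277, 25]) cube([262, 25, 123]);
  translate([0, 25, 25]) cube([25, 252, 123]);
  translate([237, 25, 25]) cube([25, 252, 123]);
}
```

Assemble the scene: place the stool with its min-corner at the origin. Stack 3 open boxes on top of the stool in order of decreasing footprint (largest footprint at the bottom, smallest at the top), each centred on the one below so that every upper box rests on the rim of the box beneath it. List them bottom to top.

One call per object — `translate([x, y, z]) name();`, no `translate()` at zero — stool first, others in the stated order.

stool();
translate([41, 10, 412]) open_box();
translate([42, 14, 811]) open_box_2();
translate([48, 19, 1174]) open_box_3();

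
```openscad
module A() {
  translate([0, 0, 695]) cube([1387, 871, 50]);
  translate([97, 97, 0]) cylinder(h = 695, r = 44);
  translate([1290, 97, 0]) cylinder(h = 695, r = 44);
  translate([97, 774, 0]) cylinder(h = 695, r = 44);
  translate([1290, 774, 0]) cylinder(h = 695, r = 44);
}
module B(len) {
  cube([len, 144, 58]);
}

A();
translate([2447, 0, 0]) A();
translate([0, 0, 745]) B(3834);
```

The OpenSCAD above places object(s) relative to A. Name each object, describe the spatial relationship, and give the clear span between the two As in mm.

Second table starts at x = 2447; first ends at x = 1387; clear span = 2447 − 1387 = 1060 mm.

A is a table. B is a beam. A beam spans the tops of two tables. The clear span between the two tables is 1060 mm.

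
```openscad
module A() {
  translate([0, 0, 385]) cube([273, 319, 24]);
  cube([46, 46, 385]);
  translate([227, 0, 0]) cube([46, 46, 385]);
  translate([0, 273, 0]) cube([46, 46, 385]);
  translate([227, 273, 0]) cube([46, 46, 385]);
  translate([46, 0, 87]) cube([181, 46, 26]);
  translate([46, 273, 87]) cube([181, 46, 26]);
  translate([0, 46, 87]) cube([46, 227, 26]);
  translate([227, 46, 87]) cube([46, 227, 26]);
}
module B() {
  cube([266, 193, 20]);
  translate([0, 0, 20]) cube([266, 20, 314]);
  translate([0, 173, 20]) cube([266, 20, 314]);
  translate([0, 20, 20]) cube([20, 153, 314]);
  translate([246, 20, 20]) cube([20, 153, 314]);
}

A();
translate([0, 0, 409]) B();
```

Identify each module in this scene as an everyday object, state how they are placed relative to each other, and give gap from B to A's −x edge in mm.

The open box's min-x is at 0; the stool's min-x is 0; gap = 0 mm.

A is a stool. B is an open box. The open box is on top of the stool. The gap from the open box to the stool's −x edge is 0 mm.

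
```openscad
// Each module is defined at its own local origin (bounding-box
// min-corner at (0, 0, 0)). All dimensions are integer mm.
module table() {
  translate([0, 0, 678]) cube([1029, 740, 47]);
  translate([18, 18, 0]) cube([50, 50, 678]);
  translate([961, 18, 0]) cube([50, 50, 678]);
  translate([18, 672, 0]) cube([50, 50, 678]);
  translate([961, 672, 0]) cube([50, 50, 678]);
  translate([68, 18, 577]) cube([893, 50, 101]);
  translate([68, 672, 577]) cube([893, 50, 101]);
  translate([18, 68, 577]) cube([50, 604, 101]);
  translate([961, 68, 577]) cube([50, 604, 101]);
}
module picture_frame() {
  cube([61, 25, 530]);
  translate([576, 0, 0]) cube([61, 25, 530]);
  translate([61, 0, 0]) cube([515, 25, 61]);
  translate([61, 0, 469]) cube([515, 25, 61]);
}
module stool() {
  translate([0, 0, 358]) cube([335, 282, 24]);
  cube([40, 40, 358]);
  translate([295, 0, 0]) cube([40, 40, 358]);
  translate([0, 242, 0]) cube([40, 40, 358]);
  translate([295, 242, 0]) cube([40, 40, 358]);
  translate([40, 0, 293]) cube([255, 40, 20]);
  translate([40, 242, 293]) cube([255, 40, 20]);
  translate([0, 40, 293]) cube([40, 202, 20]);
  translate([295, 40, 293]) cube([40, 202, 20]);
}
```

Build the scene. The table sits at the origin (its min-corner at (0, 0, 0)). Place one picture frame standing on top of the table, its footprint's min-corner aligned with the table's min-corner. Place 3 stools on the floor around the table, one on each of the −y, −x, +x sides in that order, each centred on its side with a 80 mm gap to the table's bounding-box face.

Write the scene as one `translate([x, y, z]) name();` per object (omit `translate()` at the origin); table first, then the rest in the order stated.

table();
translate([0, 0, 725]) picture_frame();
translate([347, -362, 0]) stool();
translate([-415, 229, 0]) stool();
translate([1109, 229, 0]) stool();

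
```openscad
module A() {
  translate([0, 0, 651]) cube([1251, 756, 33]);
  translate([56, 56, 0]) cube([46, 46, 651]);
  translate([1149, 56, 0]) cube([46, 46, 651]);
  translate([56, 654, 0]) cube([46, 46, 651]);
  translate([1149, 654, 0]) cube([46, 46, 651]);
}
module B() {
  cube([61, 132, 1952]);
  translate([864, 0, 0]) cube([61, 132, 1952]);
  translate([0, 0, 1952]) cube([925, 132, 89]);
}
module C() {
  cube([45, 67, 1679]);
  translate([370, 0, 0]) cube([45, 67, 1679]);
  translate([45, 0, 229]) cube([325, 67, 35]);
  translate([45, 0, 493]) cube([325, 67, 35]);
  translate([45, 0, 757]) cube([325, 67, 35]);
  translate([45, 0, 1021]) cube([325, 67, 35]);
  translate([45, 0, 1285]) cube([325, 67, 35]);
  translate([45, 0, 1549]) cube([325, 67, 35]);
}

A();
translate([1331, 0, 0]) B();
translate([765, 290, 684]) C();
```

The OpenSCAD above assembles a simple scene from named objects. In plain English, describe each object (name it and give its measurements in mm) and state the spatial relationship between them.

A is a table with a 1251×756 mm rectangular top, 33 mm thick, top surface at z = 684 mm, supported by four 46×46 mm square legs, each inset 56 mm from the nearest pair of top edges, running from the floor.

B is a rectangular door frame: two vertical jambs of 61×132 mm section, 1952 mm tall, with a clear opening 803 mm wide between their inner faces. A header 89 mm tall and 132 mm deep lies on top of the jambs and spans the full outside width.

C is a wooden ladder with two side rails of 45×67 mm section and 1679 mm height, set 415 mm apart overall. Between them run 6 rectangular rungs (67 mm deep, 35 mm thick), front faces flush with the rails' −y face. The bottom of the first rung is 229 mm above the floor and each subsequent rung is 264 mm higher than the one below.

The door frame is on the floor beside the table on its +x side. The ladder is on top of the table.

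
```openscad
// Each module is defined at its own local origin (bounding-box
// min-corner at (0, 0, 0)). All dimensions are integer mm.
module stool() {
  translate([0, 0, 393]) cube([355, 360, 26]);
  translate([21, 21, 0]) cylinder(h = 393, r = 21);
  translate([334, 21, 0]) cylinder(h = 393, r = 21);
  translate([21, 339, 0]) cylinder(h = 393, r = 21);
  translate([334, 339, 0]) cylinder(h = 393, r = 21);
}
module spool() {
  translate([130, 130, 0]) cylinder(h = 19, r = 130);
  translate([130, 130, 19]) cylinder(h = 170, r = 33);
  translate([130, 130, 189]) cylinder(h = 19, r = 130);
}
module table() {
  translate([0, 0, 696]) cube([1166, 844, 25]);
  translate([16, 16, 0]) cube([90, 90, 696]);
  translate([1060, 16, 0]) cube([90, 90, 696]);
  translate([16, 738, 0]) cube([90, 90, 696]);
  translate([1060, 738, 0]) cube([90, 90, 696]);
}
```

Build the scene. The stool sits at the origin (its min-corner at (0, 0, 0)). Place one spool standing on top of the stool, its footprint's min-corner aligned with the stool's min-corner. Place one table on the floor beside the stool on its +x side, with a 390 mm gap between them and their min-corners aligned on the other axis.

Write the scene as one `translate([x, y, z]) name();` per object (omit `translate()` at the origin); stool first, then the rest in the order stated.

stool();
translate([0, 0, 419]) spool();
translate([745, 0, 0]) table();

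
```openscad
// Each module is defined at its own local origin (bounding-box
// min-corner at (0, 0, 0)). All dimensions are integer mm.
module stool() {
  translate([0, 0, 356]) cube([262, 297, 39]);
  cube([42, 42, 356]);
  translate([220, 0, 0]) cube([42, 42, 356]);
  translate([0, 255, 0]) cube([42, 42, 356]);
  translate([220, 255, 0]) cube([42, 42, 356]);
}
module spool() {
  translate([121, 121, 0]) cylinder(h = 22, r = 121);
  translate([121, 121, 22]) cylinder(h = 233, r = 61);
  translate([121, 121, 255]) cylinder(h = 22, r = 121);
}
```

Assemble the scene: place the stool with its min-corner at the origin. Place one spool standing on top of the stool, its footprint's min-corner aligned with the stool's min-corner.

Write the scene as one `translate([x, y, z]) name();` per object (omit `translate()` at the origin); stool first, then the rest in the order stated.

stool();
translate([0, 0, 395]) spool();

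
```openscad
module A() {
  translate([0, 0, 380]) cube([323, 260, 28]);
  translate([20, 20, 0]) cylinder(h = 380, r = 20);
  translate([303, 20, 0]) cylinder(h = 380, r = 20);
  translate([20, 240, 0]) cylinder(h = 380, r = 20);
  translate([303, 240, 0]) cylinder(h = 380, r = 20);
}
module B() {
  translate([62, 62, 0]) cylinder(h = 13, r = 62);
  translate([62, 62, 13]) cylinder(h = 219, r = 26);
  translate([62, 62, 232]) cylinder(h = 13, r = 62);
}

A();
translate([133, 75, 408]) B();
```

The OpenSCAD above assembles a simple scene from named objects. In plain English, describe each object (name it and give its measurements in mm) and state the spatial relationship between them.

A is a simple wooden stool: a rectangular seat 323 mm (x) by 260 mm (y), 28 mm thick, top face at z = 408 mm, on four round legs, each 40 mm in diameter. The legs rest on z = 0, each leg's axis is inset half a diameter from the nearest pair of seat edges (so the leg's bounding box is flush with the corner).

B is a spool: two coaxial disc flanges of radius 62 mm and thickness 13 mm, joined by a core cylinder of radius 26 mm and height 219 mm. The lower flange rests on z = 0 and the three cylinders share a vertical axis.

The spool is on top of the stool.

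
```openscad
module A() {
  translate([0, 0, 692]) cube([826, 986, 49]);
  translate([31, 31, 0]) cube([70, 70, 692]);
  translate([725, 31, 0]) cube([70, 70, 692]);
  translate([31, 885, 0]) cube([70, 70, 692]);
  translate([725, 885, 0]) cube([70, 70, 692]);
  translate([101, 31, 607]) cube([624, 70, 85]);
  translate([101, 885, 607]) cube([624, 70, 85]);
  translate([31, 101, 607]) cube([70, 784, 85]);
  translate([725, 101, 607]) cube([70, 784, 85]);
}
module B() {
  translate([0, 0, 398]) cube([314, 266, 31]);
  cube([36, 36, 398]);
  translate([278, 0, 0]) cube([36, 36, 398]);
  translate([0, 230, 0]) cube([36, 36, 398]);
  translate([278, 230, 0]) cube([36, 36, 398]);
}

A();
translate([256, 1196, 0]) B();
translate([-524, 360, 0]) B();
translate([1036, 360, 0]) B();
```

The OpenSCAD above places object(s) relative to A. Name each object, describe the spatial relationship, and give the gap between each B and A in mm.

Each stool's nearest face is 210 mm from the table's bounding box.

A is a table. B is a stool. Three stools sit around the table at the +y, −x, +x sides. The gap between each stool and the table is 210 mm.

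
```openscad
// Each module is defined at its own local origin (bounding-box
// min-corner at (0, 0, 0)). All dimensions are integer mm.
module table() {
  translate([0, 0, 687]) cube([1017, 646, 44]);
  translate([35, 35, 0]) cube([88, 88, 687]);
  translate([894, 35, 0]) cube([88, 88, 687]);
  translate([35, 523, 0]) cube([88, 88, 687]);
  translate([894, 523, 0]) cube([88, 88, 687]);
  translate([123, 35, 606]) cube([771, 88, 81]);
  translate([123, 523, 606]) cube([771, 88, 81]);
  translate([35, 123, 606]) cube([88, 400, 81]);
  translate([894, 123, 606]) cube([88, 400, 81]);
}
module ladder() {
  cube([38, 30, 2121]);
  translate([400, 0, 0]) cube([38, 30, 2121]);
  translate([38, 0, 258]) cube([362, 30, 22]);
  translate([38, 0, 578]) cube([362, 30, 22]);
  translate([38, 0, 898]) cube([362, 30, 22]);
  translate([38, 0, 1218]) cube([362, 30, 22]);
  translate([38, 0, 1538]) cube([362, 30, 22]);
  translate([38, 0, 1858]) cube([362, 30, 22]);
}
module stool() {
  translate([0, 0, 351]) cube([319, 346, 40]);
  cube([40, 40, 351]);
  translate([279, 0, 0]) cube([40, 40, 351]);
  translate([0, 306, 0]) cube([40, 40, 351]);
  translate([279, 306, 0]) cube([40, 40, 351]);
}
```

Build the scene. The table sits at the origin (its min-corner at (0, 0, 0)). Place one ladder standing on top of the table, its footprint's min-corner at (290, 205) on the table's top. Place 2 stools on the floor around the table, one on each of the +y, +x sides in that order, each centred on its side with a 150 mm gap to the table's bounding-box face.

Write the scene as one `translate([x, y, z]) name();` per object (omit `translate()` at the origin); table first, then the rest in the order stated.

table();
translate([290, 205, 731]) ladder();
translate([349, 796, 0]) stool();
translate([1167, 150, 0]) stool();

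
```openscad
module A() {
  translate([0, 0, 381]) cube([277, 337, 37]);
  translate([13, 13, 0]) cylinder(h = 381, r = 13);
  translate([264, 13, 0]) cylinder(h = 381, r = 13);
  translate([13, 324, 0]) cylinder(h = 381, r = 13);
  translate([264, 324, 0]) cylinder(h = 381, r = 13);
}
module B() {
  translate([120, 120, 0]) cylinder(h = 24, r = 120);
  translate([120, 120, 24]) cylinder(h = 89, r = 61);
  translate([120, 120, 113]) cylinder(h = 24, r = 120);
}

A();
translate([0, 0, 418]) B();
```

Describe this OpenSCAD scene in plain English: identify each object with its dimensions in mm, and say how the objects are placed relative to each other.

A is a four-legged stool. The seat is 277×337 mm, 37 mm thick, top at z = 418 mm. It stands on four round legs, each 26 mm in diameter, from z = 0 to the seat underside, each leg's axis is inset half a diameter from the nearest pair of seat edges (so the leg's bounding box is flush with the corner).

B is a spool: two coaxial disc flanges of radius 120 mm and thickness 24 mm, joined by a core cylinder of radius 61 mm and height 89 mm. The lower flange rests on z = 0 and the three cylinders share a vertical axis.

The spool is on top of the stool.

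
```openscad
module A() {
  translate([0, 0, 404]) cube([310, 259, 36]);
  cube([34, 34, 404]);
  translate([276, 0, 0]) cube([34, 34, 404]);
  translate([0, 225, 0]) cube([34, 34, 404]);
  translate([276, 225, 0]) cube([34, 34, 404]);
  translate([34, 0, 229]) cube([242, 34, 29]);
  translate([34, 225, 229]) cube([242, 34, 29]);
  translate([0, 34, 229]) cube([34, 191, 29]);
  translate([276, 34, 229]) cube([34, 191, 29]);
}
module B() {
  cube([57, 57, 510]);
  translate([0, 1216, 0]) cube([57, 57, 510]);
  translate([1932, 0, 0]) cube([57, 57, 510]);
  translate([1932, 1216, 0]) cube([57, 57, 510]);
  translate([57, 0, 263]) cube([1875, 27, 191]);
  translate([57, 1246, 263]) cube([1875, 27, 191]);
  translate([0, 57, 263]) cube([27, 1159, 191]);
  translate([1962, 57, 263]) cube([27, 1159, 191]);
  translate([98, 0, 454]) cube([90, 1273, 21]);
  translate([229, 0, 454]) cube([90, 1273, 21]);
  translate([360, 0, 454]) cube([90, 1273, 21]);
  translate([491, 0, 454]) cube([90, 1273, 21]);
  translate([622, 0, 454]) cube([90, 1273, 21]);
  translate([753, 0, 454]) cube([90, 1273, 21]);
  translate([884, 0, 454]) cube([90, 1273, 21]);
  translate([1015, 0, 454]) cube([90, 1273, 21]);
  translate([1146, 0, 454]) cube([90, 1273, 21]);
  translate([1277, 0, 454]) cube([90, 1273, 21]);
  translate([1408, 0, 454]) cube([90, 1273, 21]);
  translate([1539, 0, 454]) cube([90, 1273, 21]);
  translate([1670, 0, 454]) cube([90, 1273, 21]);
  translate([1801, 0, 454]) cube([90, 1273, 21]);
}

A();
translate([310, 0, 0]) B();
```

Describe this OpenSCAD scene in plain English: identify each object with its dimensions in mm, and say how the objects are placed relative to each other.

A is a four-legged stool. The seat is a 310×259×36 mm slab whose top surface is at z = 440 mm; four square legs, each 34×34 mm in cross-section, run from the floor (z = 0) to the underside of the seat, each flush with a corner of the seat. Four stretchers, 34 mm wide and 29 mm tall, connect adjacent legs with their undersides at z = 229 mm, each running between the inner faces of the legs it joins and aligned with the legs' outer faces on the other axis.

B is a bed frame 1989 mm long (x) by 1273 mm wide (y). Four 57×57 mm corner posts, 510 mm tall, at the corners of the footprint. Four rails of 27 mm thickness and 191 mm height run between adjacent posts with their undersides at z = 263 mm, their outer faces flush with the outside of the frame (the two x-running rails run between the posts' inner faces; the two y-running rails run between the posts' inner faces). 14 slats, each 90 mm wide (x) and 21 mm thick, lie across the top of the two x-running rails, running the full 1273 mm width of the frame in y; the slats are evenly spaced along x between the inner faces of the end posts with equal gaps (rounded down to the nearest mm) at the −x end and between each pair — any rounding remainder accumulates at the +x end.

The bed frame is against the stool's +x side, with their −y faces flush.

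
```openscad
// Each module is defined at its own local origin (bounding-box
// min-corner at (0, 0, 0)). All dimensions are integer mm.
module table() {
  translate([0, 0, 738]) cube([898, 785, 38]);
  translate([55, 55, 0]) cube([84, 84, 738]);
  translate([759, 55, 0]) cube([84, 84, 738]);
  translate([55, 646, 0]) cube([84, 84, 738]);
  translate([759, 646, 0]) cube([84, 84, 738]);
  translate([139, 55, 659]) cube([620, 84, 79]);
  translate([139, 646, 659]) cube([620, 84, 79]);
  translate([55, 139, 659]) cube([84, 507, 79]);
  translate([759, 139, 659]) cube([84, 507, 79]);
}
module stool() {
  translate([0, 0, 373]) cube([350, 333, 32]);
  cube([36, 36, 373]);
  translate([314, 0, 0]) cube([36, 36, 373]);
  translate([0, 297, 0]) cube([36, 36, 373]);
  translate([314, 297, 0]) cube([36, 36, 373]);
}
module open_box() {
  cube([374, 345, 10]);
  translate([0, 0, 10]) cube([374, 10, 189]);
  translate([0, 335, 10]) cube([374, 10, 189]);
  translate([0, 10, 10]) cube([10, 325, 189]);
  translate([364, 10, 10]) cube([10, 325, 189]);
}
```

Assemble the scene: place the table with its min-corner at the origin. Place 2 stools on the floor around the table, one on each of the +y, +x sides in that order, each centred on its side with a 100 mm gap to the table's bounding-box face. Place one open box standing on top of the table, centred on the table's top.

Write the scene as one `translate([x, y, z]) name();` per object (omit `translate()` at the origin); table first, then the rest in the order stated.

table();
translate([274, 885, 0]) stool();
translate([998, 226, 0]) stool();
translate([262, 220, 776]) open_box();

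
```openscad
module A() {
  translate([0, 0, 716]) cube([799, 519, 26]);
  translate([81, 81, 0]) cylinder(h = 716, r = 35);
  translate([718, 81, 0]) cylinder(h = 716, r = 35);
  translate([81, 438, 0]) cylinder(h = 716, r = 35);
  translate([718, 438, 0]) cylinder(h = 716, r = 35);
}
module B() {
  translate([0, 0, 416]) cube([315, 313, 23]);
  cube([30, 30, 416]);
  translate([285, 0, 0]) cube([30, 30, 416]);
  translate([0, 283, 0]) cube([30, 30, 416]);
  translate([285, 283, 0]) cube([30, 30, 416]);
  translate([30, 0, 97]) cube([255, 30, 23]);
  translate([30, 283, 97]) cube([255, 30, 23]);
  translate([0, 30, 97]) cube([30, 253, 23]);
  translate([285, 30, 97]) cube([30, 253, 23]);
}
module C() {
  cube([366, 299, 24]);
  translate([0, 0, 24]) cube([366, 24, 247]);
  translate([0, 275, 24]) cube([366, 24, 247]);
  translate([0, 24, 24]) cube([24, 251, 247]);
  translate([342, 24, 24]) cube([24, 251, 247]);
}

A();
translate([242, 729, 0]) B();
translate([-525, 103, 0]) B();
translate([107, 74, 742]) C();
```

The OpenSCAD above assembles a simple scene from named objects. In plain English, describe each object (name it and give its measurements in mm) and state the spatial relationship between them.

A is a rectangular dining table. The top is 799×519×26 mm with its upper surface at z = 742 mm. It stands on four round legs of 70 mm diameter, each leg's bounding box inset 46 mm from the nearest pair of top edges, running from the floor to the underside of the top.

B is a simple wooden stool: a rectangular seat 315 mm (x) by 313 mm (y), 23 mm thick, top face at z = 439 mm, on four square legs, each 30×30 mm in cross-section. The legs rest on z = 0, each flush with a corner of the seat. Four stretchers, 30 mm wide and 23 mm tall, connect adjacent legs with their undersides at z = 97 mm, each running between the inner faces of the legs it joins and aligned with the legs' outer faces on the other axis.

C is an open storage box with external size 366×299×271 mm and wall thickness 24 mm (the base is also 24 mm thick). The base covers the whole footprint; the four walls stand on the base, with the y-facing walls full-width and the x-facing walls fitting between their inner faces.

Two stools sit around the table at the +y, −x sides. The open box is on top of the table.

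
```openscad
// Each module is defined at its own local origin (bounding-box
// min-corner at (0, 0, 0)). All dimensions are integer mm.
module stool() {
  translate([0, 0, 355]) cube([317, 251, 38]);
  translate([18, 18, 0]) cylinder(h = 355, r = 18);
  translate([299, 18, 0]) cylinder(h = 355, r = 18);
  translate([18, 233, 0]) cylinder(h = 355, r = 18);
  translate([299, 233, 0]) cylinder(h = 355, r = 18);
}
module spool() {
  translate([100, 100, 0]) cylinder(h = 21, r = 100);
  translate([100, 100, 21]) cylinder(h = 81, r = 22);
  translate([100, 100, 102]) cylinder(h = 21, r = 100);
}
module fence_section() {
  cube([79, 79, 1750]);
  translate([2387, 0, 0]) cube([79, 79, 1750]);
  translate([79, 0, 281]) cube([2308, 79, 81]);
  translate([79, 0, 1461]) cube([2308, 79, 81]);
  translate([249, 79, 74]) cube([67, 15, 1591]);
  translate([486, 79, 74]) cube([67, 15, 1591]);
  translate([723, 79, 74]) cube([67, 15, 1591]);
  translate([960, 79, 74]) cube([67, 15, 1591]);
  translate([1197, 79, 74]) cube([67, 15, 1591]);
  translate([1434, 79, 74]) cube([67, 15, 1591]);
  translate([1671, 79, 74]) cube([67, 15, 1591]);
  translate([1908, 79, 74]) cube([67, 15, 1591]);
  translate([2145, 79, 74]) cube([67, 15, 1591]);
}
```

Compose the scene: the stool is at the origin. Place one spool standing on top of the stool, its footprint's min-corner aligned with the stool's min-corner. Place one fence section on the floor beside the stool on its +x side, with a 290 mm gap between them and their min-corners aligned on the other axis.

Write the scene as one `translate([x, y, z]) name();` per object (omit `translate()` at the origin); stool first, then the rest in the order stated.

stool();
translate([0, 0, 393]) spool();
translate([607, 0, 0]) fence_section();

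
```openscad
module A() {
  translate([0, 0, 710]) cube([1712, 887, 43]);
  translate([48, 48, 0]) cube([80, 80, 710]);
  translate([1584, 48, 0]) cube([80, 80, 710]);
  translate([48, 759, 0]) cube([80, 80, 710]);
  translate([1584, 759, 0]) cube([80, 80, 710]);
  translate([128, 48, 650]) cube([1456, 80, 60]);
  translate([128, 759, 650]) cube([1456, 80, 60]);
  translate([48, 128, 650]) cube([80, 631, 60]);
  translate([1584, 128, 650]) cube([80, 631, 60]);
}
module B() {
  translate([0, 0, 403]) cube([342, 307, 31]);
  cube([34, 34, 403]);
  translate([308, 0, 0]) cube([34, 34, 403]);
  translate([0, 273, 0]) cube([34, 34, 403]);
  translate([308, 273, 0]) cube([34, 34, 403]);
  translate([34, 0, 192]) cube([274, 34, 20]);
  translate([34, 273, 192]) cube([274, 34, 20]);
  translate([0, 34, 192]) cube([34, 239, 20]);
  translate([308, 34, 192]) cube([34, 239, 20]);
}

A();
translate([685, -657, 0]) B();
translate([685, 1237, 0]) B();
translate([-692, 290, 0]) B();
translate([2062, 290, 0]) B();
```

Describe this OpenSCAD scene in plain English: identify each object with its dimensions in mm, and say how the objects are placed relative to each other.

A is a table: top 1712 mm (x) × 887 mm (y), 43 mm thick, upper face at z = 753 mm, on four 80×80 mm square legs, each inset 48 mm from the nearest pair of top edges, running from z = 0 to the bottom of the top. Four apron rails, 80 mm thick and 60 mm tall, run between adjacent legs with their top edges flush with the underside of the top and their outer faces flush with the legs' outer faces.

B is a four-legged stool. The seat is 342×307 mm, 31 mm thick, top at z = 434 mm. It stands on four square legs, each 34×34 mm in cross-section, from z = 0 to the seat underside, each flush with a corner of the seat. Four stretchers, 34 mm wide and 20 mm tall, connect adjacent legs with their undersides at z = 192 mm, each running between the inner faces of the legs it joins and aligned with the legs' outer faces on the other axis.

Four stools sit around the table at the −y, +y, −x, +x sides.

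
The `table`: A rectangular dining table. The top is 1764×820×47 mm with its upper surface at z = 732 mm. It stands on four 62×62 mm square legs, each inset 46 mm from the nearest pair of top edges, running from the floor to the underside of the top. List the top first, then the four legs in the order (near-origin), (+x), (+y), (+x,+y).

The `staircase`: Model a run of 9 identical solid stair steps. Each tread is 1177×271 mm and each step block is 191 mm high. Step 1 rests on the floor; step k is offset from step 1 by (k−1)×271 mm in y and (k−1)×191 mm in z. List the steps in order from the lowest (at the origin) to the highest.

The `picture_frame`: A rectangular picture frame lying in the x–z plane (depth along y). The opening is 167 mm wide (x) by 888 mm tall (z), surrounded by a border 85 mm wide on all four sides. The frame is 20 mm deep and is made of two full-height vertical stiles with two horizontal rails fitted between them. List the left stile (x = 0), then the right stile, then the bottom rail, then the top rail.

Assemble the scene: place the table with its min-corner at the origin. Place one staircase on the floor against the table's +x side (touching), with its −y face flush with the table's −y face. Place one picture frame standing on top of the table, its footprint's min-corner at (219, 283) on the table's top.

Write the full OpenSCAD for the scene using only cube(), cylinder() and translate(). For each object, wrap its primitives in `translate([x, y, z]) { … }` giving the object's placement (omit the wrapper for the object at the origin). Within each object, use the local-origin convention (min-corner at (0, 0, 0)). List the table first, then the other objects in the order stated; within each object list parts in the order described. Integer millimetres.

translate([0, 0, 685]) cube([1764, 820, 47]);
translate([46, 46, 0]) cube([62, 62, 685]);
translate([1656, 46, 0]) cube([62, 62, 685]);
translate([46, 712, 0]) cube([62, 62, 685]);
translate([1656, 712, 0]) cube([62, 62, 685]);
translate([1764, 0, 0]) {
  cube([1177, 271, 191]);
  translate([0, 271, 191]) cube([1177, 271, 191]);
  translate([0, 542, 382]) cube([1177, 271, 191]);
  translate([0, 813, 573]) cube([1177, 271, 191]);
  translate([0, 1084, 764]) cube([1177, 271, 191]);
  translate([0, 1355, 955]) cube([1177, 271, 191]);
  translate([0, 1626, 1146]) cube([1177, 271, 191]);
  translate([0, 1897, 1337]) cube([1177, 271, 191]);
  translate([0, 2168, 1528]) cube([1177, 271, 191]);
}
translate([219, 283, 732]) {
  cube([85, 20, 1058]);
  translate([252, 0, 0]) cube([85, 20, 1058]);
  translate([85, 0, 0]) cube([167, 20, 85]);
  translate([85, 0, 973]) cube([167, 20, 85]);
}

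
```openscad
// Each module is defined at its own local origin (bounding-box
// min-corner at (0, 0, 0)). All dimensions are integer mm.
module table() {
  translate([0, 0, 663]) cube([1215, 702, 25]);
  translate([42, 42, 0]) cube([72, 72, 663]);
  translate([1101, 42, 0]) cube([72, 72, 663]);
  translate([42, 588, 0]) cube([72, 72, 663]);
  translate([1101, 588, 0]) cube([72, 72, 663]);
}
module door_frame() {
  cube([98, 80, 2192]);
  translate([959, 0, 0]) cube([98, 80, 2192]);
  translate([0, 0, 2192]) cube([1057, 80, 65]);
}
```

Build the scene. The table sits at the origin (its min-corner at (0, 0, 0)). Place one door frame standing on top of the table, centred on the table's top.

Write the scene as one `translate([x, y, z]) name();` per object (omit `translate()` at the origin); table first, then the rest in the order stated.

table();
translate([79, 311, 688]) door_frame();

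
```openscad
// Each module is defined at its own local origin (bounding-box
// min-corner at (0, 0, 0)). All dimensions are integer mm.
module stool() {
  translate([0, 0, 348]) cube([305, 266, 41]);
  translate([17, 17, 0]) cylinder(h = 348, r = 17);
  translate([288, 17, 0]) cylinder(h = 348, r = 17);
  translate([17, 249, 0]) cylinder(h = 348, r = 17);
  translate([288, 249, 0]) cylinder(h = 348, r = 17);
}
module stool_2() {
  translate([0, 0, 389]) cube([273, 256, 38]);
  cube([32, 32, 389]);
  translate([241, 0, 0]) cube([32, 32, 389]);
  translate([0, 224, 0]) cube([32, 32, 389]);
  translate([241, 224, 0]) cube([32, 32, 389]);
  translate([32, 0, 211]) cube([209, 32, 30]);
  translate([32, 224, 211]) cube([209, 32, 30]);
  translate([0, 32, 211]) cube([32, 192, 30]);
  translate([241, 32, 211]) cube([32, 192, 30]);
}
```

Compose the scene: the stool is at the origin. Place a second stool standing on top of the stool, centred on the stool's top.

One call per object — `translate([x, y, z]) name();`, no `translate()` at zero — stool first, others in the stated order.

stool();
translate([16, 5, 389]) stool_2();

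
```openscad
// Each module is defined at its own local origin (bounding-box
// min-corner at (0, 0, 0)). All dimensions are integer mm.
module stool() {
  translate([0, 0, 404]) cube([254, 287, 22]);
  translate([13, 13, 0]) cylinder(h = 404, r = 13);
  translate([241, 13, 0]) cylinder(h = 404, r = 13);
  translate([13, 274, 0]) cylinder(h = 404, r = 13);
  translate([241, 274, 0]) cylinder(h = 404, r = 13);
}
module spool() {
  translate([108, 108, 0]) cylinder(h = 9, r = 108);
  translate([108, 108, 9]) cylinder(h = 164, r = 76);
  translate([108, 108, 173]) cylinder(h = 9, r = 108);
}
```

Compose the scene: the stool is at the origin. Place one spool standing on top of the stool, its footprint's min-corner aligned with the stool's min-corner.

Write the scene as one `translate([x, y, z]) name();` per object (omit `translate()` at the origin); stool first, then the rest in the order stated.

stool();
translate([0, 0, 426]) spool();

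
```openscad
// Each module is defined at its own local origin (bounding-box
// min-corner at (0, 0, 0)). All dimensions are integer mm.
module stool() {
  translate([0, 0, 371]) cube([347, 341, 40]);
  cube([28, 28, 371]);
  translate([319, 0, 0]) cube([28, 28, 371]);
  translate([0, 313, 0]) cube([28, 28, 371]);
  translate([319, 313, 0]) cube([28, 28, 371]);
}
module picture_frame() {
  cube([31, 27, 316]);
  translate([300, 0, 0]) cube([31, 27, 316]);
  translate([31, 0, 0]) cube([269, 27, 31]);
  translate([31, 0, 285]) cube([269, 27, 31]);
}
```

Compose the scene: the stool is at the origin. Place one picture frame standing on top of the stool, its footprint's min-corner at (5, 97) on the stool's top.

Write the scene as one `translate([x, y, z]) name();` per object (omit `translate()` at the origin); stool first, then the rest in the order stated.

stool();
translate([5, 97, 411]) picture_frame();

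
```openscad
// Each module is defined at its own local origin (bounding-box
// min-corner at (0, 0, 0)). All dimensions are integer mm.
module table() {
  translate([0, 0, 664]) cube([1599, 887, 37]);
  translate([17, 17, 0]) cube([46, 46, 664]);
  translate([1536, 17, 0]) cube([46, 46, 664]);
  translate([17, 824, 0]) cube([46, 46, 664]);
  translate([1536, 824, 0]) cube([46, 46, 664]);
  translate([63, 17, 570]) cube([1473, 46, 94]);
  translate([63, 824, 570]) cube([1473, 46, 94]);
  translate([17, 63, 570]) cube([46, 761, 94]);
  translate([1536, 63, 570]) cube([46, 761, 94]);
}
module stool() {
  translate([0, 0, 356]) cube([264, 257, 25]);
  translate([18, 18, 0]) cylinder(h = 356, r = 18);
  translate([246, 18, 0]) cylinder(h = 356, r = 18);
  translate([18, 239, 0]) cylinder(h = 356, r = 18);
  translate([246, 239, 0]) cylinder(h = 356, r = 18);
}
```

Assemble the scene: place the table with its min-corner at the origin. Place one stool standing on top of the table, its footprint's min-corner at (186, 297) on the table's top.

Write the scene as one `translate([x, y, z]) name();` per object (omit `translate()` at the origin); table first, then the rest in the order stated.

table();
translate([186, 297, 701]) stool();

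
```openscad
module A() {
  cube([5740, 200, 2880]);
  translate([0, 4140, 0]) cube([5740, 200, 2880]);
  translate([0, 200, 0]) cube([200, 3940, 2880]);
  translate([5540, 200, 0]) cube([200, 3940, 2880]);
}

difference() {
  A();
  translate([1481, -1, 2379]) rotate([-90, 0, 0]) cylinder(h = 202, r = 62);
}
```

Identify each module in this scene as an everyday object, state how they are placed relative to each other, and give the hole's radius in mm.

A is a house frame. The house frame has a circular hole through its front wall. The hole's radius is 62 mm.

The subtracted cylinder has r = 62 mm.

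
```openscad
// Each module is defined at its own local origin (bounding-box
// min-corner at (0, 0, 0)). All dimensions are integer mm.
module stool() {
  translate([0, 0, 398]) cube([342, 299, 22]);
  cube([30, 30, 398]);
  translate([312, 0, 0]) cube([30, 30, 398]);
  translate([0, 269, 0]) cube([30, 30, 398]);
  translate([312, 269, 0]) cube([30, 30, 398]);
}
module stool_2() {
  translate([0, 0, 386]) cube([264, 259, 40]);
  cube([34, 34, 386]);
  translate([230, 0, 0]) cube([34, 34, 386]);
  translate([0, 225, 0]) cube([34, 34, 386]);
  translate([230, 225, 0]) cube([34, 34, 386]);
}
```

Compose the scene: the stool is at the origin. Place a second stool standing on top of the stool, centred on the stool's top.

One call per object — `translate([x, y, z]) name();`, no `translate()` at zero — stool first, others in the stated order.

stool();
translate([39, 20, 420]) stool_2();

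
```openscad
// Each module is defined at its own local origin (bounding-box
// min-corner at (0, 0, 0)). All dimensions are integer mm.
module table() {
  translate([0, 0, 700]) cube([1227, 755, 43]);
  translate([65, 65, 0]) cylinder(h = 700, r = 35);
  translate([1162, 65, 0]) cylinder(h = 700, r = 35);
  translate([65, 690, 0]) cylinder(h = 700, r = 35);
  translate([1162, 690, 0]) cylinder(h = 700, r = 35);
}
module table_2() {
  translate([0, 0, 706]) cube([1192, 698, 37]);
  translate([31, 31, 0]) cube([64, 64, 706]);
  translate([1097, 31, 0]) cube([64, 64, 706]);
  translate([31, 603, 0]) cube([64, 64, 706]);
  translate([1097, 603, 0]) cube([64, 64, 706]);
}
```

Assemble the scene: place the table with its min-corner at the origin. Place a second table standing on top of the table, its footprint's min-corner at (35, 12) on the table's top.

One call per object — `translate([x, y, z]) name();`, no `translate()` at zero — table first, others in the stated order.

table();
translate([35, 12, 743]) table_2();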